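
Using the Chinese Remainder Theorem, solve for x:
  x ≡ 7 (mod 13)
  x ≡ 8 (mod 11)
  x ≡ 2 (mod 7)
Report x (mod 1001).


Moduli 13, 11, 7 are pairwise coprime; by CRT there is a unique solution modulo M = 13 · 11 · 7 = 1001.
Solve pairwise, accumulating the modulus:
  Start with x ≡ 7 (mod 13).
  Combine with x ≡ 8 (mod 11): since gcd(13, 11) = 1, we get a unique residue mod 143.
    Write x = 7 + 13·t and substitute into x ≡ 8 (mod 11): 13·t ≡ 8 − 7 = 1 (mod 11).
    Reduce coefficients mod 11: 2·t ≡ 1 (mod 11).
    The inverse of 2 mod 11 is 6 (since 2·6 = 12 = 1·11 + 1), so t ≡ 6·1 = 6 ≡ 6 (mod 11).
    Then x = 7 + 13·6 = 85, valid modulo lcm(13, 11) = 143: x ≡ 85 (mod 143).
  Combine with x ≡ 2 (mod 7): since gcd(143, 7) = 1, we get a unique residue mod 1001.
    Write x = 85 + 143·t and substitute into x ≡ 2 (mod 7): 143·t ≡ 2 − 85 = -83 (mod 7).
    Reduce coefficients mod 7: 3·t ≡ 1 (mod 7).
    The inverse of 3 mod 7 is 5 (since 3·5 = 15 = 2·7 + 1), so t ≡ 5·1 = 5 ≡ 5 (mod 7).
    Then x = 85 + 143·5 = 800, valid modulo lcm(143, 7) = 1001: x ≡ 800 (mod 1001).
Verify: 800 mod 13 = 7 ✓, 800 mod 11 = 8 ✓, 800 mod 7 = 2 ✓.

x ≡ 800 (mod 1001).


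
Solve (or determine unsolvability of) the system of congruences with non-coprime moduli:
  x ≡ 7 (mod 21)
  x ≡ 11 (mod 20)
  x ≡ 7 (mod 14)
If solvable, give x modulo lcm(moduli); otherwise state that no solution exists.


Moduli 21, 20, 14 are not pairwise coprime, so CRT works modulo lcm(m_i) when all pairwise compatibility conditions hold.
Pairwise compatibility: gcd(m_i, m_j) must divide a_i - a_j for every pair.
Merge one congruence at a time:
  Start: x ≡ 7 (mod 21).
  Combine with x ≡ 11 (mod 20): gcd(21, 20) = 1; 11 - 7 = 4, which IS divisible by 1, so compatible.
    Write x = 7 + 21·t and substitute into x ≡ 11 (mod 20): 21·t ≡ 11 − 7 = 4 (mod 20).
    Reduce coefficients mod 20: 1·t ≡ 4 (mod 20).
    So t ≡ 4 (mod 20).
    Then x = 7 + 21·4 = 91, valid modulo lcm(21, 20) = 420: x ≡ 91 (mod 420).
  Combine with x ≡ 7 (mod 14): gcd(420, 14) = 14; 7 - 91 = -84, which IS divisible by 14, so compatible.
    Write x = 91 + 420·t and substitute into x ≡ 7 (mod 14): 420·t ≡ 7 − 91 = -84 (mod 14).
    Divide the congruence (and modulus) by g = 14: 30·t ≡ -6 (mod 1).
    Modulo 1 every t works; take t = 0.
    Then x = 91 + 420·0 = 91, valid modulo lcm(420, 14) = 420: x ≡ 91 (mod 420).
Verify: 91 mod 21 = 7, 91 mod 20 = 11, 91 mod 14 = 7.

x ≡ 91 (mod 420).


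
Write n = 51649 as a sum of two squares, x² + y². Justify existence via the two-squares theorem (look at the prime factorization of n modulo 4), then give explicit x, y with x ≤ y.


Step 1: Factor n = 51649 = 13 · 29 · 137.
Step 2: Check the mod-4 condition on each prime factor: 13 ≡ 1 (mod 4), exponent 1; 29 ≡ 1 (mod 4), exponent 1; 137 ≡ 1 (mod 4), exponent 1.
All primes ≡ 3 (mod 4) appear to even exponent (or don't appear), so by the two-squares theorem n IS expressible as a sum of two squares.
Step 3: Build a representation. Here n = 13 · 29 · 137 is a product of primes ≡ 1 (mod 4). Each prime p ≡ 1 (mod 4) is itself a sum of two squares; find a² by testing p − a² for a perfect square:
  13: 13 − 1² = 12, 13 − 2² = 9 = 3² ⇒ 13 = 2² + 3².
  29: 29 − 1² = 28, 29 − 2² = 25 = 5² ⇒ 29 = 2² + 5².
  137: 137 − 1² = 136, 137 − 2² = 133, 137 − 3² = 128, 137 − 4² = 121 = 11² ⇒ 137 = 4² + 11².
  Combine using the Brahmagupta–Fibonacci identity (a² + b²)(c² + d²) = (ac − bd)² + (ad + bc)² = (ac + bd)² + (ad − bc)²:
  13 · 29 = 377: from (2² + 3²)(2² + 5²), take (2·2 − 3·5, 2·5 + 3·2) = (4 − 15, 10 + 6) = (-11, 16); dropping signs (only squares matter) gives (11, 16); check 11² + 16² = 121 + 256 = 377 ✓.
  377 · 137 = 51649: from (11² + 16²)(4² + 11²), take (11·4 − 16·11, 11·11 + 16·4) = (44 − 176, 121 + 64) = (-132, 185); dropping signs (only squares matter) gives (132, 185); check 132² + 185² = 17424 + 34225 = 51649 ✓.
Step 4: Order so x ≤ y and verify: 132² + 185² = 17424 + 34225 = 51649 = n. ✓

n = 51649 = 132² + 185² (one valid representation with x ≤ y).


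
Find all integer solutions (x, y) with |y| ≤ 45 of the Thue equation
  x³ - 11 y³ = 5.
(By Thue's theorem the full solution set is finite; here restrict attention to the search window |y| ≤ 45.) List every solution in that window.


The equation is x³ - 11y³ = 5. For fixed y, x³ = 11·y³ + 5, so a solution requires the RHS to be a perfect cube.
Strategy: iterate y from -45 to 45, compute RHS = 11·y³ + 5, and check whether it is a (positive or negative) perfect cube.
Check small values of y:
  y = 0: RHS = 5 is not a perfect cube.
  y = 1: RHS = 16 is not a perfect cube.
  y = -1: RHS = -6 is not a perfect cube.
  y = 2: RHS = 93 is not a perfect cube.
  y = -2: RHS = -83 is not a perfect cube.
  y = 3: RHS = 302 is not a perfect cube.
  y = -3: RHS = -292 is not a perfect cube.
Continuing the search up to |y| = 45 finds no solutions either.
No (x, y) in the scanned range satisfies the equation.

No integer solutions with |y| ≤ 45.


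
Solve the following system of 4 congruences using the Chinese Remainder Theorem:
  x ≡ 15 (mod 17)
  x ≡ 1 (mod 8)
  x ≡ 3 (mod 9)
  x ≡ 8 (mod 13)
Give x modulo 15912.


Product of moduli M = 17 · 8 · 9 · 13 = 15912.
Merge one congruence at a time:
  Start: x ≡ 15 (mod 17).
  Combine with x ≡ 1 (mod 8); new modulus lcm = 136.
    Write x = 15 + 17·t and substitute into x ≡ 1 (mod 8): 17·t ≡ 1 − 15 = -14 (mod 8).
    Reduce coefficients mod 8: 1·t ≡ 2 (mod 8).
    So t ≡ 2 (mod 8).
    Then x = 15 + 17·2 = 49, valid modulo lcm(17, 8) = 136: x ≡ 49 (mod 136).
  Combine with x ≡ 3 (mod 9); new modulus lcm = 1224.
    Write x = 49 + 136·t and substitute into x ≡ 3 (mod 9): 136·t ≡ 3 − 49 = -46 (mod 9).
    Reduce coefficients mod 9: 1·t ≡ 8 (mod 9).
    So t ≡ 8 (mod 9).
    Then x = 49 + 136·8 = 1137, valid modulo lcm(136, 9) = 1224: x ≡ 1137 (mod 1224).
  Combine with x ≡ 8 (mod 13); new modulus lcm = 15912.
    Write x = 1137 + 1224·t and substitute into x ≡ 8 (mod 13): 1224·t ≡ 8 − 1137 = -1129 (mod 13).
    Reduce coefficients mod 13: 2·t ≡ 2 (mod 13).
    The inverse of 2 mod 13 is 7 (since 2·7 = 14 = 1·13 + 1), so t ≡ 7·2 = 14 ≡ 1 (mod 13).
    Then x = 1137 + 1224·1 = 2361, valid modulo lcm(1224, 13) = 15912: x ≡ 2361 (mod 15912).
Verify against each original: 2361 mod 17 = 15, 2361 mod 8 = 1, 2361 mod 9 = 3, 2361 mod 13 = 8.

x ≡ 2361 (mod 15912).


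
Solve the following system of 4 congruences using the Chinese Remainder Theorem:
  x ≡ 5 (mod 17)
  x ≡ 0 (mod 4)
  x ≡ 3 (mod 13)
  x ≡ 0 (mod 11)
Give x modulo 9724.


Product of moduli M = 17 · 4 · 13 · 11 = 9724.
Merge one congruence at a time:
  Start: x ≡ 5 (mod 17).
  Combine with x ≡ 0 (mod 4); new modulus lcm = 68.
    Write x = 5 + 17·t and substitute into x ≡ 0 (mod 4): 17·t ≡ 0 − 5 = -5 (mod 4).
    Reduce coefficients mod 4: 1·t ≡ 3 (mod 4).
    So t ≡ 3 (mod 4).
    Then x = 5 + 17·3 = 56, valid modulo lcm(17, 4) = 68: x ≡ 56 (mod 68).
  Combine with x ≡ 3 (mod 13); new modulus lcm = 884.
    Write x = 56 + 68·t and substitute into x ≡ 3 (mod 13): 68·t ≡ 3 − 56 = -53 (mod 13).
    Reduce coefficients mod 13: 3·t ≡ 12 (mod 13).
    The inverse of 3 mod 13 is 9 (since 3·9 = 27 = 2·13 + 1), so t ≡ 9·12 = 108 ≡ 4 (mod 13).
    Then x = 56 + 68·4 = 328, valid modulo lcm(68, 13) = 884: x ≡ 328 (mod 884).
  Combine with x ≡ 0 (mod 11); new modulus lcm = 9724.
    Write x = 328 + 884·t and substitute into x ≡ 0 (mod 11): 884·t ≡ 0 − 328 = -328 (mod 11).
    Reduce coefficients mod 11: 4·t ≡ 2 (mod 11).
    The inverse of 4 mod 11 is 3 (since 4·3 = 12 = 1·11 + 1), so t ≡ 3·2 = 6 ≡ 6 (mod 11).
    Then x = 328 + 884·6 = 5632, valid modulo lcm(884, 11) = 9724: x ≡ 5632 (mod 9724).
Verify against each original: 5632 mod 17 = 5, 5632 mod 4 = 0, 5632 mod 13 = 3, 5632 mod 11 = 0.

x ≡ 5632 (mod 9724).


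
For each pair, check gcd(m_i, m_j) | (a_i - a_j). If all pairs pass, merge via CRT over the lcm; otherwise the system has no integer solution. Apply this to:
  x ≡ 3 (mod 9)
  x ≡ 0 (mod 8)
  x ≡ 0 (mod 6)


Moduli 9, 8, 6 are not pairwise coprime, so CRT works modulo lcm(m_i) when all pairwise compatibility conditions hold.
Pairwise compatibility: gcd(m_i, m_j) must divide a_i - a_j for every pair.
Merge one congruence at a time:
  Start: x ≡ 3 (mod 9).
  Combine with x ≡ 0 (mod 8): gcd(9, 8) = 1; 0 - 3 = -3, which IS divisible by 1, so compatible.
    Write x = 3 + 9·t and substitute into x ≡ 0 (mod 8): 9·t ≡ 0 − 3 = -3 (mod 8).
    Reduce coefficients mod 8: 1·t ≡ 5 (mod 8).
    So t ≡ 5 (mod 8).
    Then x = 3 + 9·5 = 48, valid modulo lcm(9, 8) = 72: x ≡ 48 (mod 72).
  Combine with x ≡ 0 (mod 6): gcd(72, 6) = 6; 0 - 48 = -48, which IS divisible by 6, so compatible.
    Write x = 48 + 72·t and substitute into x ≡ 0 (mod 6): 72·t ≡ 0 − 48 = -48 (mod 6).
    Divide the congruence (and modulus) by g = 6: 12·t ≡ -8 (mod 1).
    Modulo 1 every t works; take t = 0.
    Then x = 48 + 72·0 = 48, valid modulo lcm(72, 6) = 72: x ≡ 48 (mod 72).
Verify: 48 mod 9 = 3, 48 mod 8 = 0, 48 mod 6 = 0.

x ≡ 48 (mod 72).


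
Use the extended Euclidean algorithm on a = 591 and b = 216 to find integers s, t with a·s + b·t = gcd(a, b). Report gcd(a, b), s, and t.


Euclidean algorithm on (591, 216) — divide until remainder is 0:
  591 = 2 · 216 + 159
  216 = 1 · 159 + 57
  159 = 2 · 57 + 45
  57 = 1 · 45 + 12
  45 = 3 · 12 + 9
  12 = 1 · 9 + 3
  9 = 3 · 3 + 0
gcd(591, 216) = 3.
Track Bezout coefficients alongside the remainders: start with r₀ = 591 = a·1 + b·0 (s = 1, t = 0) and r₁ = 216 = a·0 + b·1 (s = 0, t = 1); each new remainder r_{k+1} = r_{k-1} − q_k·r_k inherits s_{k+1} = s_{k-1} − q_k·s_k, t_{k+1} = t_{k-1} − q_k·t_k, so r_k = a·s_k + b·t_k at every step:
  q = 2: r = 159, s = 1 − 2·0 = 1, t = 0 − 2·1 = -2  (check: 591·1 + 216·(-2) = 159)
  q = 1: r = 57, s = 0 − 1·1 = -1, t = 1 − 1·(-2) = 3  (check: 591·(-1) + 216·3 = 57)
  q = 2: r = 45, s = 1 − 2·(-1) = 3, t = -2 − 2·3 = -8  (check: 591·3 + 216·(-8) = 45)
  q = 1: r = 12, s = -1 − 1·3 = -4, t = 3 − 1·(-8) = 11  (check: 591·(-4) + 216·11 = 12)
  q = 3: r = 9, s = 3 − 3·(-4) = 15, t = -8 − 3·11 = -41  (check: 591·15 + 216·(-41) = 9)
  q = 1: r = 3, s = -4 − 1·15 = -19, t = 11 − 1·(-41) = 52  (check: 591·(-19) + 216·52 = 3)
The row with r = 3 (the gcd) gives the Bezout coefficients s = -19, t = 52.
Result: 591 · (-19) + 216 · (52) = 3.

gcd(591, 216) = 3; s = -19, t = 52 (check: 591·(-19) + 216·52 = 3).


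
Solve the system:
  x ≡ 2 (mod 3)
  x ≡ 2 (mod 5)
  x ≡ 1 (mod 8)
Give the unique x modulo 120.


Moduli 3, 5, 8 are pairwise coprime; by CRT there is a unique solution modulo M = 3 · 5 · 8 = 120.
Solve pairwise, accumulating the modulus:
  Start with x ≡ 2 (mod 3).
  Combine with x ≡ 2 (mod 5): since gcd(3, 5) = 1, we get a unique residue mod 15.
    Write x = 2 + 3·t and substitute into x ≡ 2 (mod 5): 3·t ≡ 2 − 2 = 0 (mod 5).
    The inverse of 3 mod 5 is 2 (since 3·2 = 6 = 1·5 + 1), so t ≡ 2·0 = 0 ≡ 0 (mod 5).
    Then x = 2 + 3·0 = 2, valid modulo lcm(3, 5) = 15: x ≡ 2 (mod 15).
  Combine with x ≡ 1 (mod 8): since gcd(15, 8) = 1, we get a unique residue mod 120.
    Write x = 2 + 15·t and substitute into x ≡ 1 (mod 8): 15·t ≡ 1 − 2 = -1 (mod 8).
    Reduce coefficients mod 8: 7·t ≡ 7 (mod 8).
    The inverse of 7 mod 8 is 7 (since 7·7 = 49 = 6·8 + 1), so t ≡ 7·7 = 49 ≡ 1 (mod 8).
    Then x = 2 + 15·1 = 17, valid modulo lcm(15, 8) = 120: x ≡ 17 (mod 120).
Verify: 17 mod 3 = 2 ✓, 17 mod 5 = 2 ✓, 17 mod 8 = 1 ✓.

x ≡ 17 (mod 120).


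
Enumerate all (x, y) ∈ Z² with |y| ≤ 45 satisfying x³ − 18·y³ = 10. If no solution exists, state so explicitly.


The equation is x³ - 18y³ = 10. For fixed y, x³ = 18·y³ + 10, so a solution requires the RHS to be a perfect cube.
Strategy: iterate y from -45 to 45, compute RHS = 18·y³ + 10, and check whether it is a (positive or negative) perfect cube.
Check small values of y:
  y = 0: RHS = 10 is not a perfect cube.
  y = 1: RHS = 28 is not a perfect cube.
  y = -1: RHS = -8 = (-2)³ ⇒ x = -2 works.
  y = 2: RHS = 154 is not a perfect cube.
  y = -2: RHS = -134 is not a perfect cube.
  y = 3: RHS = 496 is not a perfect cube.
  y = -3: RHS = -476 is not a perfect cube.
Continuing the search up to |y| = 45 finds no further solutions beyond those listed.
Collected solutions: (-2, -1).

Solutions (with |y| ≤ 45): (-2, -1).


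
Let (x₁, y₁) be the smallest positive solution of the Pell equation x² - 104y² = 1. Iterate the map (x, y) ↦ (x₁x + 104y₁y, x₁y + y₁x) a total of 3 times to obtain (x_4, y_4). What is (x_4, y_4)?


Step 1: Find the fundamental solution (x₁, y₁) of x² - 104y² = 1.
  Expand √104 as a continued fraction. a₀ = ⌊√104⌋ = 10; iterate m_{k+1} = d_k·a_k − m_k, d_{k+1} = (104 − m_{k+1}²)/d_k, a_{k+1} = ⌊(a₀ + m_{k+1})/d_{k+1}⌋ (starting m₀ = 0, d₀ = 1), with convergents p_k = a_k·p_{k-1} + p_{k-2}, q_k = a_k·q_{k-1} + q_{k-2} (p₋₁ = 1, q₋₁ = 0):
  k = 0: a₀ = 10; p₀/q₀ = 10/1; p₀² − 104·q₀² = 100 − 104 = -4.
  k = 1: m = 10, d = 4, a = ⌊(10 + 10)/4⌋ = 5; p/q = (5·10 + 1)/(5·1 + 0) = 51/5; p² − 104·q² = 2601 − 2600 = 1.
  The first convergent with p² − 104·q² = 1 gives the fundamental solution (x₁, y₁) = (51, 5).
Step 2: Apply the recurrence (x_{n+1}, y_{n+1}) = (x₁x_n + 104y₁y_n, x₁y_n + y₁x_n) repeatedly.
  From (x_1, y_1) = (51, 5): x_2 = 51·51 + 104·5·5 = 5201; y_2 = 51·5 + 5·51 = 510.
  From (x_2, y_2) = (5201, 510): x_3 = 51·5201 + 104·5·510 = 530451; y_3 = 51·510 + 5·5201 = 52015.
  From (x_3, y_3) = (530451, 52015): x_4 = 51·530451 + 104·5·52015 = 54100801; y_4 = 51·52015 + 5·530451 = 5305020.
Step 3: Verify x_4² - 104·y_4² = 2926896668841601 - 2926896668841600 = 1 (should be 1). ✓

(x_1, y_1) = (51, 5); (x_4, y_4) = (54100801, 5305020).


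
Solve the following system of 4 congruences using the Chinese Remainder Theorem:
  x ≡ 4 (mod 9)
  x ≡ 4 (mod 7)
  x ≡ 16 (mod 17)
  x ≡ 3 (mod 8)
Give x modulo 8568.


Product of moduli M = 9 · 7 · 17 · 8 = 8568.
Merge one congruence at a time:
  Start: x ≡ 4 (mod 9).
  Combine with x ≡ 4 (mod 7); new modulus lcm = 63.
    Write x = 4 + 9·t and substitute into x ≡ 4 (mod 7): 9·t ≡ 4 − 4 = 0 (mod 7).
    Reduce coefficients mod 7: 2·t ≡ 0 (mod 7).
    The inverse of 2 mod 7 is 4 (since 2·4 = 8 = 1·7 + 1), so t ≡ 4·0 = 0 ≡ 0 (mod 7).
    Then x = 4 + 9·0 = 4, valid modulo lcm(9, 7) = 63: x ≡ 4 (mod 63).
  Combine with x ≡ 16 (mod 17); new modulus lcm = 1071.
    Write x = 4 + 63·t and substitute into x ≡ 16 (mod 17): 63·t ≡ 16 − 4 = 12 (mod 17).
    Reduce coefficients mod 17: 12·t ≡ 12 (mod 17).
    The inverse of 12 mod 17 is 10 (since 12·10 = 120 = 7·17 + 1), so t ≡ 10·12 = 120 ≡ 1 (mod 17).
    Then x = 4 + 63·1 = 67, valid modulo lcm(63, 17) = 1071: x ≡ 67 (mod 1071).
  Combine with x ≡ 3 (mod 8); new modulus lcm = 8568.
    Write x = 67 + 1071·t and substitute into x ≡ 3 (mod 8): 1071·t ≡ 3 − 67 = -64 (mod 8).
    Reduce coefficients mod 8: 7·t ≡ 0 (mod 8).
    The inverse of 7 mod 8 is 7 (since 7·7 = 49 = 6·8 + 1), so t ≡ 7·0 = 0 ≡ 0 (mod 8).
    Then x = 67 + 1071·0 = 67, valid modulo lcm(1071, 8) = 8568: x ≡ 67 (mod 8568).
Verify against each original: 67 mod 9 = 4, 67 mod 7 = 4, 67 mod 17 = 16, 67 mod 8 = 3.

x ≡ 67 (mod 8568).


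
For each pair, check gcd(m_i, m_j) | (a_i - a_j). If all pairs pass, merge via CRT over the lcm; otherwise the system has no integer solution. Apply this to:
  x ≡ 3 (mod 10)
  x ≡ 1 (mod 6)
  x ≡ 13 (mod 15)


Moduli 10, 6, 15 are not pairwise coprime, so CRT works modulo lcm(m_i) when all pairwise compatibility conditions hold.
Pairwise compatibility: gcd(m_i, m_j) must divide a_i - a_j for every pair.
Merge one congruence at a time:
  Start: x ≡ 3 (mod 10).
  Combine with x ≡ 1 (mod 6): gcd(10, 6) = 2; 1 - 3 = -2, which IS divisible by 2, so compatible.
    Write x = 3 + 10·t and substitute into x ≡ 1 (mod 6): 10·t ≡ 1 − 3 = -2 (mod 6).
    Divide the congruence (and modulus) by g = 2: 5·t ≡ -1 (mod 3).
    Reduce coefficients mod 3: 2·t ≡ 2 (mod 3).
    The inverse of 2 mod 3 is 2 (since 2·2 = 4 = 1·3 + 1), so t ≡ 2·2 = 4 ≡ 1 (mod 3).
    Then x = 3 + 10·1 = 13, valid modulo lcm(10, 6) = 30: x ≡ 13 (mod 30).
  Combine with x ≡ 13 (mod 15): gcd(30, 15) = 15; 13 - 13 = 0, which IS divisible by 15, so compatible.
    Write x = 13 + 30·t and substitute into x ≡ 13 (mod 15): 30·t ≡ 13 − 13 = 0 (mod 15).
    Divide the congruence (and modulus) by g = 15: 2·t ≡ 0 (mod 1).
    Modulo 1 every t works; take t = 0.
    Then x = 13 + 30·0 = 13, valid modulo lcm(30, 15) = 30: x ≡ 13 (mod 30).
Verify: 13 mod 10 = 3, 13 mod 6 = 1, 13 mod 15 = 13.

x ≡ 13 (mod 30).


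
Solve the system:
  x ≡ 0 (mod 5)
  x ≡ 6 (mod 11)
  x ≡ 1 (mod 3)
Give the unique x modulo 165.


Moduli 5, 11, 3 are pairwise coprime; by CRT there is a unique solution modulo M = 5 · 11 · 3 = 165.
Solve pairwise, accumulating the modulus:
  Start with x ≡ 0 (mod 5).
  Combine with x ≡ 6 (mod 11): since gcd(5, 11) = 1, we get a unique residue mod 55.
    Write x = 0 + 5·t and substitute into x ≡ 6 (mod 11): 5·t ≡ 6 − 0 = 6 (mod 11).
    The inverse of 5 mod 11 is 9 (since 5·9 = 45 = 4·11 + 1), so t ≡ 9·6 = 54 ≡ 10 (mod 11).
    Then x = 0 + 5·10 = 50, valid modulo lcm(5, 11) = 55: x ≡ 50 (mod 55).
  Combine with x ≡ 1 (mod 3): since gcd(55, 3) = 1, we get a unique residue mod 165.
    Write x = 50 + 55·t and substitute into x ≡ 1 (mod 3): 55·t ≡ 1 − 50 = -49 (mod 3).
    Reduce coefficients mod 3: 1·t ≡ 2 (mod 3).
    So t ≡ 2 (mod 3).
    Then x = 50 + 55·2 = 160, valid modulo lcm(55, 3) = 165: x ≡ 160 (mod 165).
Verify: 160 mod 5 = 0 ✓, 160 mod 11 = 6 ✓, 160 mod 3 = 1 ✓.

x ≡ 160 (mod 165).


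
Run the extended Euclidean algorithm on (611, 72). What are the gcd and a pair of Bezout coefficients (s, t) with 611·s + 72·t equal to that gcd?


Euclidean algorithm on (611, 72) — divide until remainder is 0:
  611 = 8 · 72 + 35
  72 = 2 · 35 + 2
  35 = 17 · 2 + 1
  2 = 2 · 1 + 0
gcd(611, 72) = 1.
Track Bezout coefficients alongside the remainders: start with r₀ = 611 = a·1 + b·0 (s = 1, t = 0) and r₁ = 72 = a·0 + b·1 (s = 0, t = 1); each new remainder r_{k+1} = r_{k-1} − q_k·r_k inherits s_{k+1} = s_{k-1} − q_k·s_k, t_{k+1} = t_{k-1} − q_k·t_k, so r_k = a·s_k + b·t_k at every step:
  q = 8: r = 35, s = 1 − 8·0 = 1, t = 0 − 8·1 = -8  (check: 611·1 + 72·(-8) = 35)
  q = 2: r = 2, s = 0 − 2·1 = -2, t = 1 − 2·(-8) = 17  (check: 611·(-2) + 72·17 = 2)
  q = 17: r = 1, s = 1 − 17·(-2) = 35, t = -8 − 17·17 = -297  (check: 611·35 + 72·(-297) = 1)
The row with r = 1 (the gcd) gives the Bezout coefficients s = 35, t = -297.
Result: 611 · (35) + 72 · (-297) = 1.

gcd(611, 72) = 1; s = 35, t = -297 (check: 611·35 + 72·(-297) = 1).


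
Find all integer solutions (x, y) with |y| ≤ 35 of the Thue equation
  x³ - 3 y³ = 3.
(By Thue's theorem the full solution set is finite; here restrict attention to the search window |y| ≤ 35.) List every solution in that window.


The equation is x³ - 3y³ = 3. For fixed y, x³ = 3·y³ + 3, so a solution requires the RHS to be a perfect cube.
Strategy: iterate y from -35 to 35, compute RHS = 3·y³ + 3, and check whether it is a (positive or negative) perfect cube.
Check small values of y:
  y = 0: RHS = 3 is not a perfect cube.
  y = 1: RHS = 6 is not a perfect cube.
  y = -1: RHS = 0 = (0)³ ⇒ x = 0 works.
  y = 2: RHS = 27 = (3)³ ⇒ x = 3 works.
  y = -2: RHS = -21 is not a perfect cube.
  y = 3: RHS = 84 is not a perfect cube.
  y = -3: RHS = -78 is not a perfect cube.
Continuing the search up to |y| = 35 finds no further solutions beyond those listed.
Collected solutions: (0, -1), (3, 2).

Solutions (with |y| ≤ 35): (0, -1), (3, 2).


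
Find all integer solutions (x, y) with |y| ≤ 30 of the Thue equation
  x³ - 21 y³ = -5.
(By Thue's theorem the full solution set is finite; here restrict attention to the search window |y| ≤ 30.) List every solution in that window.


The equation is x³ - 21y³ = -5. For fixed y, x³ = 21·y³ − 5, so a solution requires the RHS to be a perfect cube.
Strategy: iterate y from -30 to 30, compute RHS = 21·y³ − 5, and check whether it is a (positive or negative) perfect cube.
Check small values of y:
  y = 0: RHS = -5 is not a perfect cube.
  y = 1: RHS = 16 is not a perfect cube.
  y = -1: RHS = -26 is not a perfect cube.
  y = 2: RHS = 163 is not a perfect cube.
  y = -2: RHS = -173 is not a perfect cube.
  y = 3: RHS = 562 is not a perfect cube.
  y = -3: RHS = -572 is not a perfect cube.
Continuing the search up to |y| = 30 finds no solutions either.
No (x, y) in the scanned range satisfies the equation.

No integer solutions with |y| ≤ 30.


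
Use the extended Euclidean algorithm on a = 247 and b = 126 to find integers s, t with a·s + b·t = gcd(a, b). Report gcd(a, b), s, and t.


Euclidean algorithm on (247, 126) — divide until remainder is 0:
  247 = 1 · 126 + 121
  126 = 1 · 121 + 5
  121 = 24 · 5 + 1
  5 = 5 · 1 + 0
gcd(247, 126) = 1.
Track Bezout coefficients alongside the remainders: start with r₀ = 247 = a·1 + b·0 (s = 1, t = 0) and r₁ = 126 = a·0 + b·1 (s = 0, t = 1); each new remainder r_{k+1} = r_{k-1} − q_k·r_k inherits s_{k+1} = s_{k-1} − q_k·s_k, t_{k+1} = t_{k-1} − q_k·t_k, so r_k = a·s_k + b·t_k at every step:
  q = 1: r = 121, s = 1 − 1·0 = 1, t = 0 − 1·1 = -1  (check: 247·1 + 126·(-1) = 121)
  q = 1: r = 5, s = 0 − 1·1 = -1, t = 1 − 1·(-1) = 2  (check: 247·(-1) + 126·2 = 5)
  q = 24: r = 1, s = 1 − 24·(-1) = 25, t = -1 − 24·2 = -49  (check: 247·25 + 126·(-49) = 1)
The row with r = 1 (the gcd) gives the Bezout coefficients s = 25, t = -49.
Result: 247 · (25) + 126 · (-49) = 1.

gcd(247, 126) = 1; s = 25, t = -49 (check: 247·25 + 126·(-49) = 1).


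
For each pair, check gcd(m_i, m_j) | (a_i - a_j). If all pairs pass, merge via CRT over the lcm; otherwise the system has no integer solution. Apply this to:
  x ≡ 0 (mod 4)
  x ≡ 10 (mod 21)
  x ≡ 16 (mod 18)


Moduli 4, 21, 18 are not pairwise coprime, so CRT works modulo lcm(m_i) when all pairwise compatibility conditions hold.
Pairwise compatibility: gcd(m_i, m_j) must divide a_i - a_j for every pair.
Merge one congruence at a time:
  Start: x ≡ 0 (mod 4).
  Combine with x ≡ 10 (mod 21): gcd(4, 21) = 1; 10 - 0 = 10, which IS divisible by 1, so compatible.
    Write x = 0 + 4·t and substitute into x ≡ 10 (mod 21): 4·t ≡ 10 − 0 = 10 (mod 21).
    The inverse of 4 mod 21 is 16 (since 4·16 = 64 = 3·21 + 1), so t ≡ 16·10 = 160 ≡ 13 (mod 21).
    Then x = 0 + 4·13 = 52, valid modulo lcm(4, 21) = 84: x ≡ 52 (mod 84).
  Combine with x ≡ 16 (mod 18): gcd(84, 18) = 6; 16 - 52 = -36, which IS divisible by 6, so compatible.
    Write x = 52 + 84·t and substitute into x ≡ 16 (mod 18): 84·t ≡ 16 − 52 = -36 (mod 18).
    Divide the congruence (and modulus) by g = 6: 14·t ≡ -6 (mod 3).
    Reduce coefficients mod 3: 2·t ≡ 0 (mod 3).
    The inverse of 2 mod 3 is 2 (since 2·2 = 4 = 1·3 + 1), so t ≡ 2·0 = 0 ≡ 0 (mod 3).
    Then x = 52 + 84·0 = 52, valid modulo lcm(84, 18) = 252: x ≡ 52 (mod 252).
Verify: 52 mod 4 = 0, 52 mod 21 = 10, 52 mod 18 = 16.

x ≡ 52 (mod 252).


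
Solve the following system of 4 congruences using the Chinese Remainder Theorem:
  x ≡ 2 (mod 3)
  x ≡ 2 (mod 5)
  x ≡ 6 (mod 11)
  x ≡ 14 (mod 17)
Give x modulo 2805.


Product of moduli M = 3 · 5 · 11 · 17 = 2805.
Merge one congruence at a time:
  Start: x ≡ 2 (mod 3).
  Combine with x ≡ 2 (mod 5); new modulus lcm = 15.
    Write x = 2 + 3·t and substitute into x ≡ 2 (mod 5): 3·t ≡ 2 − 2 = 0 (mod 5).
    The inverse of 3 mod 5 is 2 (since 3·2 = 6 = 1·5 + 1), so t ≡ 2·0 = 0 ≡ 0 (mod 5).
    Then x = 2 + 3·0 = 2, valid modulo lcm(3, 5) = 15: x ≡ 2 (mod 15).
  Combine with x ≡ 6 (mod 11); new modulus lcm = 165.
    Write x = 2 + 15·t and substitute into x ≡ 6 (mod 11): 15·t ≡ 6 − 2 = 4 (mod 11).
    Reduce coefficients mod 11: 4·t ≡ 4 (mod 11).
    The inverse of 4 mod 11 is 3 (since 4·3 = 12 = 1·11 + 1), so t ≡ 3·4 = 12 ≡ 1 (mod 11).
    Then x = 2 + 15·1 = 17, valid modulo lcm(15, 11) = 165: x ≡ 17 (mod 165).
  Combine with x ≡ 14 (mod 17); new modulus lcm = 2805.
    Write x = 17 + 165·t and substitute into x ≡ 14 (mod 17): 165·t ≡ 14 − 17 = -3 (mod 17).
    Reduce coefficients mod 17: 12·t ≡ 14 (mod 17).
    The inverse of 12 mod 17 is 10 (since 12·10 = 120 = 7·17 + 1), so t ≡ 10·14 = 140 ≡ 4 (mod 17).
    Then x = 17 + 165·4 = 677, valid modulo lcm(165, 17) = 2805: x ≡ 677 (mod 2805).
Verify against each original: 677 mod 3 = 2, 677 mod 5 = 2, 677 mod 11 = 6, 677 mod 17 = 14.

x ≡ 677 (mod 2805).


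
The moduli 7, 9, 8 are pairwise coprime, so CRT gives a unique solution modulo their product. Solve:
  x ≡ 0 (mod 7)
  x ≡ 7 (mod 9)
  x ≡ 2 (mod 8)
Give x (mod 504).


Moduli 7, 9, 8 are pairwise coprime; by CRT there is a unique solution modulo M = 7 · 9 · 8 = 504.
Solve pairwise, accumulating the modulus:
  Start with x ≡ 0 (mod 7).
  Combine with x ≡ 7 (mod 9): since gcd(7, 9) = 1, we get a unique residue mod 63.
    Write x = 0 + 7·t and substitute into x ≡ 7 (mod 9): 7·t ≡ 7 − 0 = 7 (mod 9).
    The inverse of 7 mod 9 is 4 (since 7·4 = 28 = 3·9 + 1), so t ≡ 4·7 = 28 ≡ 1 (mod 9).
    Then x = 0 + 7·1 = 7, valid modulo lcm(7, 9) = 63: x ≡ 7 (mod 63).
  Combine with x ≡ 2 (mod 8): since gcd(63, 8) = 1, we get a unique residue mod 504.
    Write x = 7 + 63·t and substitute into x ≡ 2 (mod 8): 63·t ≡ 2 − 7 = -5 (mod 8).
    Reduce coefficients mod 8: 7·t ≡ 3 (mod 8).
    The inverse of 7 mod 8 is 7 (since 7·7 = 49 = 6·8 + 1), so t ≡ 7·3 = 21 ≡ 5 (mod 8).
    Then x = 7 + 63·5 = 322, valid modulo lcm(63, 8) = 504: x ≡ 322 (mod 504).
Verify: 322 mod 7 = 0 ✓, 322 mod 9 = 7 ✓, 322 mod 8 = 2 ✓.

x ≡ 322 (mod 504).


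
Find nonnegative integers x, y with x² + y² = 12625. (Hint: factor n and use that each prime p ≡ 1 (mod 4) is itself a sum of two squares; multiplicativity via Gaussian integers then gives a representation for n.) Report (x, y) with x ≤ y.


Step 1: Factor n = 12625 = 5^3 · 101.
Step 2: Check the mod-4 condition on each prime factor: 5 ≡ 1 (mod 4), exponent 3; 101 ≡ 1 (mod 4), exponent 1.
All primes ≡ 3 (mod 4) appear to even exponent (or don't appear), so by the two-squares theorem n IS expressible as a sum of two squares.
Step 3: Build a representation. Group n = k² · m with k = 5 and m = 5 · 101 = 505 (a product of primes ≡ 1 (mod 4)); a representation of m scales to one of n via (k·x)² + (k·y)² = k²(x² + y²). Each prime p ≡ 1 (mod 4) is itself a sum of two squares; find a² by testing p − a² for a perfect square:
  5: 5 − 1² = 4 = 2² ⇒ 5 = 1² + 2².
  101: 101 − 1² = 100 = 10² ⇒ 101 = 1² + 10².
  Combine using the Brahmagupta–Fibonacci identity (a² + b²)(c² + d²) = (ac − bd)² + (ad + bc)² = (ac + bd)² + (ad − bc)²:
  5 · 101 = 505: from (1² + 2²)(1² + 10²), take (1·1 − 2·10, 1·10 + 2·1) = (1 − 20, 10 + 2) = (-19, 12); dropping signs (only squares matter) gives (19, 12); check 19² + 12² = 361 + 144 = 505 ✓.
  Scale by k = 5: (5·19, 5·12) = (95, 60).
Step 4: Order so x ≤ y and verify: 60² + 95² = 3600 + 9025 = 12625 = n. ✓

n = 12625 = 60² + 95² (one valid representation with x ≤ y).


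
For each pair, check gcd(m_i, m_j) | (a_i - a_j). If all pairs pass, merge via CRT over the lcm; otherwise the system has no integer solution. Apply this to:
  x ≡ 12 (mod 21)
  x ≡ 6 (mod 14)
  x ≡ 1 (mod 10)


Moduli 21, 14, 10 are not pairwise coprime, so CRT works modulo lcm(m_i) when all pairwise compatibility conditions hold.
Pairwise compatibility: gcd(m_i, m_j) must divide a_i - a_j for every pair.
Merge one congruence at a time:
  Start: x ≡ 12 (mod 21).
  Combine with x ≡ 6 (mod 14): gcd(21, 14) = 7, and 6 - 12 = -6 is NOT divisible by 7.
    ⇒ system is inconsistent (no integer solution).

No solution (the system is inconsistent).


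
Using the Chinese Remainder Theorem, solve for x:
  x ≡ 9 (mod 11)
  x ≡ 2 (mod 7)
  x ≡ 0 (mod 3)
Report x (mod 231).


Moduli 11, 7, 3 are pairwise coprime; by CRT there is a unique solution modulo M = 11 · 7 · 3 = 231.
Solve pairwise, accumulating the modulus:
  Start with x ≡ 9 (mod 11).
  Combine with x ≡ 2 (mod 7): since gcd(11, 7) = 1, we get a unique residue mod 77.
    Write x = 9 + 11·t and substitute into x ≡ 2 (mod 7): 11·t ≡ 2 − 9 = -7 (mod 7).
    Reduce coefficients mod 7: 4·t ≡ 0 (mod 7).
    The inverse of 4 mod 7 is 2 (since 4·2 = 8 = 1·7 + 1), so t ≡ 2·0 = 0 ≡ 0 (mod 7).
    Then x = 9 + 11·0 = 9, valid modulo lcm(11, 7) = 77: x ≡ 9 (mod 77).
  Combine with x ≡ 0 (mod 3): since gcd(77, 3) = 1, we get a unique residue mod 231.
    Write x = 9 + 77·t and substitute into x ≡ 0 (mod 3): 77·t ≡ 0 − 9 = -9 (mod 3).
    Reduce coefficients mod 3: 2·t ≡ 0 (mod 3).
    The inverse of 2 mod 3 is 2 (since 2·2 = 4 = 1·3 + 1), so t ≡ 2·0 = 0 ≡ 0 (mod 3).
    Then x = 9 + 77·0 = 9, valid modulo lcm(77, 3) = 231: x ≡ 9 (mod 231).
Verify: 9 mod 11 = 9 ✓, 9 mod 7 = 2 ✓, 9 mod 3 = 0 ✓.

x ≡ 9 (mod 231).


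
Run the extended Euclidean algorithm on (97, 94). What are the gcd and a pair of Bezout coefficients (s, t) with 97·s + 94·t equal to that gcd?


Euclidean algorithm on (97, 94) — divide until remainder is 0:
  97 = 1 · 94 + 3
  94 = 31 · 3 + 1
  3 = 3 · 1 + 0
gcd(97, 94) = 1.
Track Bezout coefficients alongside the remainders: start with r₀ = 97 = a·1 + b·0 (s = 1, t = 0) and r₁ = 94 = a·0 + b·1 (s = 0, t = 1); each new remainder r_{k+1} = r_{k-1} − q_k·r_k inherits s_{k+1} = s_{k-1} − q_k·s_k, t_{k+1} = t_{k-1} − q_k·t_k, so r_k = a·s_k + b·t_k at every step:
  q = 1: r = 3, s = 1 − 1·0 = 1, t = 0 − 1·1 = -1  (check: 97·1 + 94·(-1) = 3)
  q = 31: r = 1, s = 0 − 31·1 = -31, t = 1 − 31·(-1) = 32  (check: 97·(-31) + 94·32 = 1)
The row with r = 1 (the gcd) gives the Bezout coefficients s = -31, t = 32.
Result: 97 · (-31) + 94 · (32) = 1.

gcd(97, 94) = 1; s = -31, t = 32 (check: 97·(-31) + 94·32 = 1).


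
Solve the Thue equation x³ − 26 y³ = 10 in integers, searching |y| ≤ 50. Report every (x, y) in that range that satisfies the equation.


The equation is x³ - 26y³ = 10. For fixed y, x³ = 26·y³ + 10, so a solution requires the RHS to be a perfect cube.
Strategy: iterate y from -50 to 50, compute RHS = 26·y³ + 10, and check whether it is a (positive or negative) perfect cube.
Check small values of y:
  y = 0: RHS = 10 is not a perfect cube.
  y = 1: RHS = 36 is not a perfect cube.
  y = -1: RHS = -16 is not a perfect cube.
  y = 2: RHS = 218 is not a perfect cube.
  y = -2: RHS = -198 is not a perfect cube.
  y = 3: RHS = 712 is not a perfect cube.
  y = -3: RHS = -692 is not a perfect cube.
Continuing the search up to |y| = 50 finds no solutions either.
No (x, y) in the scanned range satisfies the equation.

No integer solutions with |y| ≤ 50.


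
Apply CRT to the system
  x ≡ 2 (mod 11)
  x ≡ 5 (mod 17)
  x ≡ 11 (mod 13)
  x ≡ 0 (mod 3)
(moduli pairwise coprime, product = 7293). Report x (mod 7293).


Product of moduli M = 11 · 17 · 13 · 3 = 7293.
Merge one congruence at a time:
  Start: x ≡ 2 (mod 11).
  Combine with x ≡ 5 (mod 17); new modulus lcm = 187.
    Write x = 2 + 11·t and substitute into x ≡ 5 (mod 17): 11·t ≡ 5 − 2 = 3 (mod 17).
    The inverse of 11 mod 17 is 14 (since 11·14 = 154 = 9·17 + 1), so t ≡ 14·3 = 42 ≡ 8 (mod 17).
    Then x = 2 + 11·8 = 90, valid modulo lcm(11, 17) = 187: x ≡ 90 (mod 187).
  Combine with x ≡ 11 (mod 13); new modulus lcm = 2431.
    Write x = 90 + 187·t and substitute into x ≡ 11 (mod 13): 187·t ≡ 11 − 90 = -79 (mod 13).
    Reduce coefficients mod 13: 5·t ≡ 12 (mod 13).
    The inverse of 5 mod 13 is 8 (since 5·8 = 40 = 3·13 + 1), so t ≡ 8·12 = 96 ≡ 5 (mod 13).
    Then x = 90 + 187·5 = 1025, valid modulo lcm(187, 13) = 2431: x ≡ 1025 (mod 2431).
  Combine with x ≡ 0 (mod 3); new modulus lcm = 7293.
    Write x = 1025 + 2431·t and substitute into x ≡ 0 (mod 3): 2431·t ≡ 0 − 1025 = -1025 (mod 3).
    Reduce coefficients mod 3: 1·t ≡ 1 (mod 3).
    So t ≡ 1 (mod 3).
    Then x = 1025 + 2431·1 = 3456, valid modulo lcm(2431, 3) = 7293: x ≡ 3456 (mod 7293).
Verify against each original: 3456 mod 11 = 2, 3456 mod 17 = 5, 3456 mod 13 = 11, 3456 mod 3 = 0.

x ≡ 3456 (mod 7293).


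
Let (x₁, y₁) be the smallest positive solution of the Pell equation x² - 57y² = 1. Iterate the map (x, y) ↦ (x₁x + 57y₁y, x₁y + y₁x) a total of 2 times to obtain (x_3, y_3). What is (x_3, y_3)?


Step 1: Find the fundamental solution (x₁, y₁) of x² - 57y² = 1.
  Expand √57 as a continued fraction. a₀ = ⌊√57⌋ = 7; iterate m_{k+1} = d_k·a_k − m_k, d_{k+1} = (57 − m_{k+1}²)/d_k, a_{k+1} = ⌊(a₀ + m_{k+1})/d_{k+1}⌋ (starting m₀ = 0, d₀ = 1), with convergents p_k = a_k·p_{k-1} + p_{k-2}, q_k = a_k·q_{k-1} + q_{k-2} (p₋₁ = 1, q₋₁ = 0):
  k = 0: a₀ = 7; p₀/q₀ = 7/1; p₀² − 57·q₀² = 49 − 57 = -8.
  k = 1: m = 7, d = 8, a = ⌊(7 + 7)/8⌋ = 1; p/q = (1·7 + 1)/(1·1 + 0) = 8/1; p² − 57·q² = 64 − 57 = 7.
  k = 2: m = 1, d = 7, a = ⌊(7 + 1)/7⌋ = 1; p/q = (1·8 + 7)/(1·1 + 1) = 15/2; p² − 57·q² = 225 − 228 = -3.
  k = 3: m = 6, d = 3, a = ⌊(7 + 6)/3⌋ = 4; p/q = (4·15 + 8)/(4·2 + 1) = 68/9; p² − 57·q² = 4624 − 4617 = 7.
  k = 4: m = 6, d = 7, a = ⌊(7 + 6)/7⌋ = 1; p/q = (1·68 + 15)/(1·9 + 2) = 83/11; p² − 57·q² = 6889 − 6897 = -8.
  k = 5: m = 1, d = 8, a = ⌊(7 + 1)/8⌋ = 1; p/q = (1·83 + 68)/(1·11 + 9) = 151/20; p² − 57·q² = 22801 − 22800 = 1.
  The first convergent with p² − 57·q² = 1 gives the fundamental solution (x₁, y₁) = (151, 20).
Step 2: Apply the recurrence (x_{n+1}, y_{n+1}) = (x₁x_n + 57y₁y_n, x₁y_n + y₁x_n) repeatedly.
  From (x_1, y_1) = (151, 20): x_2 = 151·151 + 57·20·20 = 45601; y_2 = 151·20 + 20·151 = 6040.
  From (x_2, y_2) = (45601, 6040): x_3 = 151·45601 + 57·20·6040 = 13771351; y_3 = 151·6040 + 20·45601 = 1824060.
Step 3: Verify x_3² - 57·y_3² = 189650108365201 - 189650108365200 = 1 (should be 1). ✓

(x_1, y_1) = (151, 20); (x_3, y_3) = (13771351, 1824060).


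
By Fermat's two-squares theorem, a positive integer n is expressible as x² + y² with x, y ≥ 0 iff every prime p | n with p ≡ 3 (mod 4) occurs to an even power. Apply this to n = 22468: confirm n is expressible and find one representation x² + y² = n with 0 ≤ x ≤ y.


Step 1: Factor n = 22468 = 2^2 · 41 · 137.
Step 2: Check the mod-4 condition on each prime factor: 2 = 2 (special); 41 ≡ 1 (mod 4), exponent 1; 137 ≡ 1 (mod 4), exponent 1.
All primes ≡ 3 (mod 4) appear to even exponent (or don't appear), so by the two-squares theorem n IS expressible as a sum of two squares.
Step 3: Build a representation. Group n = k² · m with k = 2 and m = 41 · 137 = 5617 (a product of primes ≡ 1 (mod 4)); a representation of m scales to one of n via (k·x)² + (k·y)² = k²(x² + y²). Each prime p ≡ 1 (mod 4) is itself a sum of two squares; find a² by testing p − a² for a perfect square:
  41: 41 − 1² = 40, 41 − 2² = 37, 41 − 3² = 32, 41 − 4² = 25 = 5² ⇒ 41 = 4² + 5².
  137: 137 − 1² = 136, 137 − 2² = 133, 137 − 3² = 128, 137 − 4² = 121 = 11² ⇒ 137 = 4² + 11².
  Combine using the Brahmagupta–Fibonacci identity (a² + b²)(c² + d²) = (ac − bd)² + (ad + bc)² = (ac + bd)² + (ad − bc)²:
  41 · 137 = 5617: from (4² + 5²)(4² + 11²), take (4·4 − 5·11, 4·11 + 5·4) = (16 − 55, 44 + 20) = (-39, 64); dropping signs (only squares matter) gives (39, 64); check 39² + 64² = 1521 + 4096 = 5617 ✓.
  Scale by k = 2: (2·39, 2·64) = (78, 128).
Step 4: Order so x ≤ y and verify: 78² + 128² = 6084 + 16384 = 22468 = n. ✓

n = 22468 = 78² + 128² (one valid representation with x ≤ y).


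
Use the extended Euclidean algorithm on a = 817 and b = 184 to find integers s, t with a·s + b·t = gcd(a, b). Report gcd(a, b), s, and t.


Euclidean algorithm on (817, 184) — divide until remainder is 0:
  817 = 4 · 184 + 81
  184 = 2 · 81 + 22
  81 = 3 · 22 + 15
  22 = 1 · 15 + 7
  15 = 2 · 7 + 1
  7 = 7 · 1 + 0
gcd(817, 184) = 1.
Track Bezout coefficients alongside the remainders: start with r₀ = 817 = a·1 + b·0 (s = 1, t = 0) and r₁ = 184 = a·0 + b·1 (s = 0, t = 1); each new remainder r_{k+1} = r_{k-1} − q_k·r_k inherits s_{k+1} = s_{k-1} − q_k·s_k, t_{k+1} = t_{k-1} − q_k·t_k, so r_k = a·s_k + b·t_k at every step:
  q = 4: r = 81, s = 1 − 4·0 = 1, t = 0 − 4·1 = -4  (check: 817·1 + 184·(-4) = 81)
  q = 2: r = 22, s = 0 − 2·1 = -2, t = 1 − 2·(-4) = 9  (check: 817·(-2) + 184·9 = 22)
  q = 3: r = 15, s = 1 − 3·(-2) = 7, t = -4 − 3·9 = -31  (check: 817·7 + 184·(-31) = 15)
  q = 1: r = 7, s = -2 − 1·7 = -9, t = 9 − 1·(-31) = 40  (check: 817·(-9) + 184·40 = 7)
  q = 2: r = 1, s = 7 − 2·(-9) = 25, t = -31 − 2·40 = -111  (check: 817·25 + 184·(-111) = 1)
The row with r = 1 (the gcd) gives the Bezout coefficients s = 25, t = -111.
Result: 817 · (25) + 184 · (-111) = 1.

gcd(817, 184) = 1; s = 25, t = -111 (check: 817·25 + 184·(-111) = 1).


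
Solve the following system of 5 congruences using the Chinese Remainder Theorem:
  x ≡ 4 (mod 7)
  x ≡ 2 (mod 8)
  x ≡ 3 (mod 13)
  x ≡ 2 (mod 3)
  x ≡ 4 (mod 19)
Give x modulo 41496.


Product of moduli M = 7 · 8 · 13 · 3 · 19 = 41496.
Merge one congruence at a time:
  Start: x ≡ 4 (mod 7).
  Combine with x ≡ 2 (mod 8); new modulus lcm = 56.
    Write x = 4 + 7·t and substitute into x ≡ 2 (mod 8): 7·t ≡ 2 − 4 = -2 (mod 8).
    Reduce coefficients mod 8: 7·t ≡ 6 (mod 8).
    The inverse of 7 mod 8 is 7 (since 7·7 = 49 = 6·8 + 1), so t ≡ 7·6 = 42 ≡ 2 (mod 8).
    Then x = 4 + 7·2 = 18, valid modulo lcm(7, 8) = 56: x ≡ 18 (mod 56).
  Combine with x ≡ 3 (mod 13); new modulus lcm = 728.
    Write x = 18 + 56·t and substitute into x ≡ 3 (mod 13): 56·t ≡ 3 − 18 = -15 (mod 13).
    Reduce coefficients mod 13: 4·t ≡ 11 (mod 13).
    The inverse of 4 mod 13 is 10 (since 4·10 = 40 = 3·13 + 1), so t ≡ 10·11 = 110 ≡ 6 (mod 13).
    Then x = 18 + 56·6 = 354, valid modulo lcm(56, 13) = 728: x ≡ 354 (mod 728).
  Combine with x ≡ 2 (mod 3); new modulus lcm = 2184.
    Write x = 354 + 728·t and substitute into x ≡ 2 (mod 3): 728·t ≡ 2 − 354 = -352 (mod 3).
    Reduce coefficients mod 3: 2·t ≡ 2 (mod 3).
    The inverse of 2 mod 3 is 2 (since 2·2 = 4 = 1·3 + 1), so t ≡ 2·2 = 4 ≡ 1 (mod 3).
    Then x = 354 + 728·1 = 1082, valid modulo lcm(728, 3) = 2184: x ≡ 1082 (mod 2184).
  Combine with x ≡ 4 (mod 19); new modulus lcm = 41496.
    Write x = 1082 + 2184·t and substitute into x ≡ 4 (mod 19): 2184·t ≡ 4 − 1082 = -1078 (mod 19).
    Reduce coefficients mod 19: 18·t ≡ 5 (mod 19).
    The inverse of 18 mod 19 is 18 (since 18·18 = 324 = 17·19 + 1), so t ≡ 18·5 = 90 ≡ 14 (mod 19).
    Then x = 1082 + 2184·14 = 31658, valid modulo lcm(2184, 19) = 41496: x ≡ 31658 (mod 41496).
Verify against each original: 31658 mod 7 = 4, 31658 mod 8 = 2, 31658 mod 13 = 3, 31658 mod 3 = 2, 31658 mod 19 = 4.

x ≡ 31658 (mod 41496).


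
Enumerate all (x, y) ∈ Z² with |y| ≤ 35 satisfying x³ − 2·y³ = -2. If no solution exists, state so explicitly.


The equation is x³ - 2y³ = -2. For fixed y, x³ = 2·y³ − 2, so a solution requires the RHS to be a perfect cube.
Strategy: iterate y from -35 to 35, compute RHS = 2·y³ − 2, and check whether it is a (positive or negative) perfect cube.
Check small values of y:
  y = 0: RHS = -2 is not a perfect cube.
  y = 1: RHS = 0 = (0)³ ⇒ x = 0 works.
  y = -1: RHS = -4 is not a perfect cube.
  y = 2: RHS = 14 is not a perfect cube.
  y = -2: RHS = -18 is not a perfect cube.
  y = 3: RHS = 52 is not a perfect cube.
  y = -3: RHS = -56 is not a perfect cube.
Continuing the search up to |y| = 35 finds no further solutions beyond those listed.
Collected solutions: (0, 1).

Solutions (with |y| ≤ 35): (0, 1).
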